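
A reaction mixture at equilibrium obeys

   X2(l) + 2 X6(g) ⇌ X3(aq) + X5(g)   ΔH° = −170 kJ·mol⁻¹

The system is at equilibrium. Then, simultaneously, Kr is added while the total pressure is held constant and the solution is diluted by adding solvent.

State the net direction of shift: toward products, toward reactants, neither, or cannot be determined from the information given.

cannot be determined

Adding inert gas at constant total pressure expands the volume and lowers every reacting partial pressure. With Δn_gas = 1 − 2 = -1, Q moves away from K toward the side with fewer gas moles, so the system shifts toward the side with more gas moles — to the left.
Dilution lowers every aqueous concentration by the same factor. Δn_aq = 1 − 0 = +1, so the system shifts toward the side with more dissolved moles — to the right.
The individual effects push in opposite directions; without quantitative information the net direction cannot be determined.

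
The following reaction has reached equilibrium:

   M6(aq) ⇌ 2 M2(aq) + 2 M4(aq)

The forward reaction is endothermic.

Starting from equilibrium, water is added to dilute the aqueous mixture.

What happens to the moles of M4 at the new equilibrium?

increases

Dilution lowers every aqueous concentration by the same factor. Δn_aq = 4 − 1 = +3, so the system shifts toward the side with more dissolved moles — to the right.
The net shift is to the right. M4 is a product, so its amount increases.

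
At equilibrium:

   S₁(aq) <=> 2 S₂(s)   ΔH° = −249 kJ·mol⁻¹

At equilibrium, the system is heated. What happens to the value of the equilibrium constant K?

decreases

K depends on temperature via the van 't Hoff relation. The forward reaction is exothermic, so raising T decreases K.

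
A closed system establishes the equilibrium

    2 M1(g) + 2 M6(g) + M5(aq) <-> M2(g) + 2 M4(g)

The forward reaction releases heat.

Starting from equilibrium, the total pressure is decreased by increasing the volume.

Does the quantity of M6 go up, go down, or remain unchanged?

Gas moles: reactants 4, products 3 (Δn_gas = -1). Expansion shifts the system toward the side with more moles of gas — to the left.
The net shift is to the left. M6 is a reactant, so its amount increases.

increases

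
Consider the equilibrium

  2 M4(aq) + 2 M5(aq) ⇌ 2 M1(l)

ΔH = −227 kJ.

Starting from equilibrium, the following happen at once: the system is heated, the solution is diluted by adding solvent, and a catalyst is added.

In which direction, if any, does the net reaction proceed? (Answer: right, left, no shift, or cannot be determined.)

The forward reaction is exothermic. Raising T favours the endothermic direction — shift to the left.
Dilution lowers every aqueous concentration by the same factor. Δn_aq = 0 − 4 = -4, so the system shifts toward the side with more dissolved moles — to the left.
A catalyst speeds both forward and reverse rates equally; it changes neither Q nor K — no shift from this change.
Only the nonzero effect(s) matter; the net shift is to the left.

left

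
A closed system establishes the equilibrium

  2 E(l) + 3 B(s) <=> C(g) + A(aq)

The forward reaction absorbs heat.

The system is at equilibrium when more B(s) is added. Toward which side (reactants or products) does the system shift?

B is a pure solid; its activity is 1 regardless of amount, so Q is unaffected — no shift from this change.

no shift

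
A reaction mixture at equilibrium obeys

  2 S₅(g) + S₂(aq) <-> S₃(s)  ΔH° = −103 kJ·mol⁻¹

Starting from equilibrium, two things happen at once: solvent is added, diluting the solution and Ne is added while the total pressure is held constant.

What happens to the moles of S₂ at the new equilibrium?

Dilution lowers every aqueous concentration by the same factor. Δn_aq = 0 − 1 = -1, so the system shifts toward the side with more dissolved moles — to the left.
Adding inert gas at constant total pressure expands the volume and lowers every reacting partial pressure. With Δn_gas = 0 − 2 = -2, Q moves away from K toward the side with fewer gas moles, so the system shifts toward the side with more gas moles — to the left.
The net shift is to the left. S₂ is a reactant, so its amount increases.

increases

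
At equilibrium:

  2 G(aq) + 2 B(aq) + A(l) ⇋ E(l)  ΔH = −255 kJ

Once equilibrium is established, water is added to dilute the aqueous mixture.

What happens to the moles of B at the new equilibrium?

Dilution lowers every aqueous concentration by the same factor. Δn_aq = 0 − 4 = -4, so the system shifts toward the side with more dissolved moles — to the left.
The net shift is to the left. B is a reactant, so its amount increases.

increases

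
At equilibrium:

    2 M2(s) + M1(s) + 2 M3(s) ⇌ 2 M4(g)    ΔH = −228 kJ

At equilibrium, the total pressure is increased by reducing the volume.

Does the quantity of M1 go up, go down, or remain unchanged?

Gas moles: reactants 0, products 2 (Δn_gas = +2). Compression shifts the system toward the side with fewer moles of gas — to the left.
The net shift is to the left. M1 is a reactant, so its amount increases.

increases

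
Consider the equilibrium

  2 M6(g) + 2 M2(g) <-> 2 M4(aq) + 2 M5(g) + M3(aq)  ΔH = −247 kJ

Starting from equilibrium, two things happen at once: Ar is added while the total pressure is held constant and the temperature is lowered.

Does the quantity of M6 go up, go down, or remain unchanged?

cannot be determined

Adding inert gas at constant total pressure expands the volume and lowers every reacting partial pressure. With Δn_gas = 2 − 4 = -2, Q moves away from K toward the side with fewer gas moles, so the system shifts toward the side with more gas moles — to the left.
The forward reaction is exothermic. Lowering T favours the exothermic direction — shift to the right.
The two effects oppose each other, so the net shift — and hence the change in M6 — cannot be determined from the given information.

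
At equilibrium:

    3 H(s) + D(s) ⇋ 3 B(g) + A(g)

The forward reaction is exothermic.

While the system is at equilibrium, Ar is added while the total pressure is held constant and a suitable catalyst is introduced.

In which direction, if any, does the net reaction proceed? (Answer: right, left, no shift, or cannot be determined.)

right

Adding inert gas at constant total pressure expands the volume and lowers every reacting partial pressure. With Δn_gas = 4 − 0 = +4, Q moves away from K toward the side with fewer gas moles, so the system shifts toward the side with more gas moles — to the right.
A catalyst speeds both forward and reverse rates equally; it changes neither Q nor K — no shift from this change.
Only the nonzero effect(s) matter; the net shift is to the right.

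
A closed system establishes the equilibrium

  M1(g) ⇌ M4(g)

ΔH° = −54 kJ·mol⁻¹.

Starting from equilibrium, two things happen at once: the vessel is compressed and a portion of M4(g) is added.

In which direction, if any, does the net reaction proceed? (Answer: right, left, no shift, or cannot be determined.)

Gas moles: reactants 1, products 1. Δn_gas = 0, so a volume change leaves Q equal to K — no shift from this change.
Adding M4 (g), a product, drives the reaction to the left.
Only the nonzero effect(s) matter; the net shift is to the left.

left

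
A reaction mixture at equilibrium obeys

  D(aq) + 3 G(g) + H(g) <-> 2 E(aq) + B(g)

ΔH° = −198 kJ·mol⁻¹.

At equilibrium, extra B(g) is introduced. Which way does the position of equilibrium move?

left

Adding B (g), a product, drives the reaction to the left.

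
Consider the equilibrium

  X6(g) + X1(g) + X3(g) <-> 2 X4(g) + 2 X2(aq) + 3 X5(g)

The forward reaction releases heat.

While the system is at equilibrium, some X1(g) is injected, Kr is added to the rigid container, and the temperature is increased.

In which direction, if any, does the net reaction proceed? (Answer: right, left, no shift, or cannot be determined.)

cannot be determined

Adding X1 (g), a reactant, drives the reaction to the right.
At constant volume, adding an inert gas leaves every reacting species' partial pressure unchanged, so Q is unchanged — no shift from this change.
The forward reaction is exothermic. Raising T favours the endothermic direction — shift to the left.
The individual effects push in opposite directions; without quantitative information the net direction cannot be determined.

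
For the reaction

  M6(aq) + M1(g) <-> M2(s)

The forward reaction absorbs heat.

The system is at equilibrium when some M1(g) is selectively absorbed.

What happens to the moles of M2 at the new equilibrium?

Removing M1 (g), a reactant, drives the reaction to the left.
The net shift is to the left. M2 is a product, so its amount decreases.

decreases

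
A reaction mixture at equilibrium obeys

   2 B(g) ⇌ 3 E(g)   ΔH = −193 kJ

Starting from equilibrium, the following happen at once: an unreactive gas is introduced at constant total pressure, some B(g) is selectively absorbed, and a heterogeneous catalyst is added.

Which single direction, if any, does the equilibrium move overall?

cannot be determined

Adding inert gas at constant total pressure expands the volume and lowers every reacting partial pressure. With Δn_gas = 3 − 2 = +1, Q moves away from K toward the side with fewer gas moles, so the system shifts toward the side with more gas moles — to the right.
Removing B (g), a reactant, drives the reaction to the left.
A catalyst speeds both forward and reverse rates equally; it changes neither Q nor K — no shift from this change.
The individual effects push in opposite directions; without quantitative information the net direction cannot be determined.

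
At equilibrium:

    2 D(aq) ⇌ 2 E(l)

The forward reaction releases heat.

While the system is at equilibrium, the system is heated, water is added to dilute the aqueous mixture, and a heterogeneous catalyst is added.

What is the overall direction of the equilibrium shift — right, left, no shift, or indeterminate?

The forward reaction is exothermic. Raising T favours the endothermic direction — shift to the left.
Dilution lowers every aqueous concentration by the same factor. Δn_aq = 0 − 2 = -2, so the system shifts toward the side with more dissolved moles — to the left.
A catalyst speeds both forward and reverse rates equally; it changes neither Q nor K — no shift from this change.
Only the nonzero effect(s) matter; the net shift is to the left.

left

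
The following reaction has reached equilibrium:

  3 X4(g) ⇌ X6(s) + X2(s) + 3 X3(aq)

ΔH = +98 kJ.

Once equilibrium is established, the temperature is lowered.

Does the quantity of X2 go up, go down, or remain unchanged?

decreases

The forward reaction is endothermic. Lowering T favours the exothermic direction — shift to the left.
The net shift is to the left. X2 is a product, so its amount decreases.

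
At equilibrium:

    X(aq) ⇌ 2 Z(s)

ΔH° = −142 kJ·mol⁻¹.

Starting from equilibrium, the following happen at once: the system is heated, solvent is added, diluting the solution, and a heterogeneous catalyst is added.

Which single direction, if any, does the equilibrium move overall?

left

The forward reaction is exothermic. Raising T favours the endothermic direction — shift to the left.
Dilution lowers every aqueous concentration by the same factor. Δn_aq = 0 − 1 = -1, so the system shifts toward the side with more dissolved moles — to the left.
A catalyst speeds both forward and reverse rates equally; it changes neither Q nor K — no shift from this change.
Only the nonzero effect(s) matter; the net shift is to the left.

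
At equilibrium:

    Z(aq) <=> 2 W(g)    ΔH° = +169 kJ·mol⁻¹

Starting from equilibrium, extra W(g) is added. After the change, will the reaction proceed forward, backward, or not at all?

left

Adding W (g), a product, drives the reaction to the left.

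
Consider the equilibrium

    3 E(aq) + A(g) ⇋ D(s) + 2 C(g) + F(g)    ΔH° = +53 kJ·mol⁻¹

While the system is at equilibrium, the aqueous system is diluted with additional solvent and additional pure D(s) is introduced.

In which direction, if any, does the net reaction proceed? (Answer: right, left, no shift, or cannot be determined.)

left

Dilution lowers every aqueous concentration by the same factor. Δn_aq = 0 − 3 = -3, so the system shifts toward the side with more dissolved moles — to the left.
D is a pure solid; its activity is 1 regardless of amount, so Q is unaffected — no shift from this change.
Only the nonzero effect(s) matter; the net shift is to the left.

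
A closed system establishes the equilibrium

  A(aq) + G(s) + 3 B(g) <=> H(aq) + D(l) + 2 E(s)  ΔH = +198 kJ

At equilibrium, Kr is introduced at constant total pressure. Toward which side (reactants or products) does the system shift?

left

Adding inert gas at constant total pressure expands the volume and lowers every reacting partial pressure. With Δn_gas = 0 − 3 = -3, Q moves away from K toward the side with fewer gas moles, so the system shifts toward the side with more gas moles — to the left.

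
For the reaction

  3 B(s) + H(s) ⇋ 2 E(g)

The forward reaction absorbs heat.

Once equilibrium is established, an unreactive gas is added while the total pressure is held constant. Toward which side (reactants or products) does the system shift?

right

Adding inert gas at constant total pressure expands the volume and lowers every reacting partial pressure. With Δn_gas = 2 − 0 = +2, Q moves away from K toward the side with fewer gas moles, so the system shifts toward the side with more gas moles — to the right.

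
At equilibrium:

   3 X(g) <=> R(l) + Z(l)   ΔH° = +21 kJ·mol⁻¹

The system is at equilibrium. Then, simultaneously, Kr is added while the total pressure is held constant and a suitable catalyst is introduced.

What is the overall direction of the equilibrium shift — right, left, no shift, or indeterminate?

Adding inert gas at constant total pressure expands the volume and lowers every reacting partial pressure. With Δn_gas = 0 − 3 = -3, Q moves away from K toward the side with fewer gas moles, so the system shifts toward the side with more gas moles — to the left.
A catalyst speeds both forward and reverse rates equally; it changes neither Q nor K — no shift from this change.
Only the nonzero effect(s) matter; the net shift is to the left.

left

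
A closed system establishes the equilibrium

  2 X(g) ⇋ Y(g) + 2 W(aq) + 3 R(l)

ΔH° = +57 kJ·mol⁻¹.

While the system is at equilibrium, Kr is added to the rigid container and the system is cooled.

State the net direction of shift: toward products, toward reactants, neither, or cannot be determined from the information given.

At constant volume, adding an inert gas leaves every reacting species' partial pressure unchanged, so Q is unchanged — no shift from this change.
The forward reaction is endothermic. Lowering T favours the exothermic direction — shift to the left.
Only the nonzero effect(s) matter; the net shift is to the left.

left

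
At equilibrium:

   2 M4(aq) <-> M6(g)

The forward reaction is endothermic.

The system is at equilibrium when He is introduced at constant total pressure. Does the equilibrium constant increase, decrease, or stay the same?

The equilibrium constant depends only on temperature. This perturbation may move the position of equilibrium, but since T is unchanged, K itself is unchanged.

unchanged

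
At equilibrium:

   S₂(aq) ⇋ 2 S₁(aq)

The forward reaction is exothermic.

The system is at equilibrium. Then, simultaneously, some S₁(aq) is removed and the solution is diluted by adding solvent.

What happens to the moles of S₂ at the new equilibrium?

decreases

Removing S₁ (aq), a product, drives the reaction to the right.
Dilution lowers every aqueous concentration by the same factor. Δn_aq = 2 − 1 = +1, so the system shifts toward the side with more dissolved moles — to the right.
The net shift is to the right. S₂ is a reactant, so its amount decreases.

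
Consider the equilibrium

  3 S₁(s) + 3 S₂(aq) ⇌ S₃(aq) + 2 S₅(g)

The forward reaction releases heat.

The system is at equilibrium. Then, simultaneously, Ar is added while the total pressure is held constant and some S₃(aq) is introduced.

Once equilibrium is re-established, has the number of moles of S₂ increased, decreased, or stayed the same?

cannot be determined

Adding inert gas at constant total pressure expands the volume and lowers every reacting partial pressure. With Δn_gas = 2 − 0 = +2, Q moves away from K toward the side with fewer gas moles, so the system shifts toward the side with more gas moles — to the right.
Adding S₃ (aq), a product, drives the reaction to the left.
The two effects oppose each other, so the net shift — and hence the change in S₂ — cannot be determined from the given information.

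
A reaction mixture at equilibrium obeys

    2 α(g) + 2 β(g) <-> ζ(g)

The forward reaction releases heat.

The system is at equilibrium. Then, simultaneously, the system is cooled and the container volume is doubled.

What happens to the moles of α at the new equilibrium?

The forward reaction is exothermic. Lowering T favours the exothermic direction — shift to the right.
Gas moles: reactants 4, products 1 (Δn_gas = -3). Expansion shifts the system toward the side with more moles of gas — to the left.
The two effects oppose each other, so the net shift — and hence the change in α — cannot be determined from the given information.

cannot be determined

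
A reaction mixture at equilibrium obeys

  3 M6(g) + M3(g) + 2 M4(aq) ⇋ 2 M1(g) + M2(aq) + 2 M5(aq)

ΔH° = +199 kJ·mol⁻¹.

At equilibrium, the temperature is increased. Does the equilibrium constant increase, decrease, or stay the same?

K depends on temperature via the van 't Hoff relation. The forward reaction is endothermic, so raising T increases K.

increases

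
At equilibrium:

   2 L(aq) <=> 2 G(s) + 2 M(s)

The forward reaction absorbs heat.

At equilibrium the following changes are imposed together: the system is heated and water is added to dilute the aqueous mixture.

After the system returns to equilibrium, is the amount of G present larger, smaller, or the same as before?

cannot be determined

The forward reaction is endothermic. Raising T favours the endothermic direction — shift to the right.
Dilution lowers every aqueous concentration by the same factor. Δn_aq = 0 − 2 = -2, so the system shifts toward the side with more dissolved moles — to the left.
The two effects oppose each other, so the net shift — and hence the change in G — cannot be determined from the given information.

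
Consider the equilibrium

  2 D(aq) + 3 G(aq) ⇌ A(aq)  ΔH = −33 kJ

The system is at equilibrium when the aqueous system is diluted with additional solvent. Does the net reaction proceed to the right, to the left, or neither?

left

Dilution lowers every aqueous concentration by the same factor. Δn_aq = 1 − 5 = -4, so the system shifts toward the side with more dissolved moles — to the left.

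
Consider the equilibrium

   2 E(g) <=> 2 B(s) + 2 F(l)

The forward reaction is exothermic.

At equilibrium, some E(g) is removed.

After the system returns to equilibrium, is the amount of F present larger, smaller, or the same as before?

decreases

Removing E (g), a reactant, drives the reaction to the left.
The net shift is to the left. F is a product, so its amount decreases.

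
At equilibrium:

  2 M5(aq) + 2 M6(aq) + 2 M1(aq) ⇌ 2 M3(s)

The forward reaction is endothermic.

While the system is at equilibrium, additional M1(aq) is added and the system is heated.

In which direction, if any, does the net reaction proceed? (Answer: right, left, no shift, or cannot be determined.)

right

Adding M1 (aq), a reactant, drives the reaction to the right.
The forward reaction is endothermic. Raising T favours the endothermic direction — shift to the right.
All effects act in the same direction — net shift to the right.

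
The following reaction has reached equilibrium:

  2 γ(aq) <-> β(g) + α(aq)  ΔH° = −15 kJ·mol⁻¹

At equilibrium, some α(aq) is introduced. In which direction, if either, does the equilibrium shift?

Adding α (aq), a product, drives the reaction to the left.

left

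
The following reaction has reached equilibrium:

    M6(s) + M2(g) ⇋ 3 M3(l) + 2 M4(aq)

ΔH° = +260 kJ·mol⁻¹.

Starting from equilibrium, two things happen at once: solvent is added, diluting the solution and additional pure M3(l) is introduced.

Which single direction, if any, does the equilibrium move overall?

right

Dilution lowers every aqueous concentration by the same factor. Δn_aq = 2 − 0 = +2, so the system shifts toward the side with more dissolved moles — to the right.
M3 is a pure liquid; its activity is 1 regardless of amount, so Q is unaffected — no shift from this change.
Only the nonzero effect(s) matter; the net shift is to the right.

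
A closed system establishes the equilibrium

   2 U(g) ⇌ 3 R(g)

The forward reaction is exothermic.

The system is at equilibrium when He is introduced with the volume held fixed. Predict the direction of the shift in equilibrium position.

At constant volume, adding an inert gas leaves every reacting species' partial pressure unchanged, so Q is unchanged — no shift from this change.

no shift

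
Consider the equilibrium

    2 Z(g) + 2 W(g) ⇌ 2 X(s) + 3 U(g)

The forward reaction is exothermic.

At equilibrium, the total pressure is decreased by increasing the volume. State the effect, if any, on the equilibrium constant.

The equilibrium constant depends only on temperature. This perturbation may move the position of equilibrium, but since T is unchanged, K itself is unchanged.

unchanged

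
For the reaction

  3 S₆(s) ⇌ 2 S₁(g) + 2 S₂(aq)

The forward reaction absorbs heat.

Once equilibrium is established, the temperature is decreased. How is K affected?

decreases

K depends on temperature via the van 't Hoff relation. The forward reaction is endothermic, so lowering T decreases K.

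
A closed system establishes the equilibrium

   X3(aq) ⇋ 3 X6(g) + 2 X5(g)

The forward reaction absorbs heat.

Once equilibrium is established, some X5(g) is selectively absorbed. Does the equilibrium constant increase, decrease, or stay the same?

The equilibrium constant depends only on temperature. This perturbation may move the position of equilibrium, but since T is unchanged, K itself is unchanged.

unchanged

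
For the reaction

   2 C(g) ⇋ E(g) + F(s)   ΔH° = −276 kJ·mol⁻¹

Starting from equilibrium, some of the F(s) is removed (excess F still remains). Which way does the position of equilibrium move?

F is a pure solid; its activity is 1 regardless of amount, so Q is unaffected — no shift from this change.

no shift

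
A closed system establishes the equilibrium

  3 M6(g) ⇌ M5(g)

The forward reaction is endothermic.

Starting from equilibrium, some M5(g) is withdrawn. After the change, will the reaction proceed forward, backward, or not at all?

right

Removing M5 (g), a product, drives the reaction to the right.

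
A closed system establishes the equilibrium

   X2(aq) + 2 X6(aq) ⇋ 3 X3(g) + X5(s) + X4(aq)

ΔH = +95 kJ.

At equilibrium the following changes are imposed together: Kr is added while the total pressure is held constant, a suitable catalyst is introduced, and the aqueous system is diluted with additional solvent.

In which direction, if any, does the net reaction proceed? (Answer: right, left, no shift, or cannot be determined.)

cannot be determined

Adding inert gas at constant total pressure expands the volume and lowers every reacting partial pressure. With Δn_gas = 3 − 0 = +3, Q moves away from K toward the side with fewer gas moles, so the system shifts toward the side with more gas moles — to the right.
A catalyst speeds both forward and reverse rates equally; it changes neither Q nor K — no shift from this change.
Dilution lowers every aqueous concentration by the same factor. Δn_aq = 1 − 3 = -2, so the system shifts toward the side with more dissolved moles — to the left.
The individual effects push in opposite directions; without quantitative information the net direction cannot be determined.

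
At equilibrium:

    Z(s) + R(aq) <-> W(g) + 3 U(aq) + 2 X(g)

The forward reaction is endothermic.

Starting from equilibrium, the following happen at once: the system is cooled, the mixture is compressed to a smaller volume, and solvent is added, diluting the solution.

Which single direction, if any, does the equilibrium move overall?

The forward reaction is endothermic. Lowering T favours the exothermic direction — shift to the left.
Gas moles: reactants 0, products 3 (Δn_gas = +3). Compression shifts the system toward the side with fewer moles of gas — to the left.
Dilution lowers every aqueous concentration by the same factor. Δn_aq = 3 − 1 = +2, so the system shifts toward the side with more dissolved moles — to the right.
The individual effects push in opposite directions; without quantitative information the net direction cannot be determined.

cannot be determined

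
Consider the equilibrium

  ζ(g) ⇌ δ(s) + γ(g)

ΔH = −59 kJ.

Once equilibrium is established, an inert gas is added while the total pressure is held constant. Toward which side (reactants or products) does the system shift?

Adding inert gas at constant total pressure expands the volume, scaling every reacting partial pressure by the same factor. Δn_gas = 1 − 1 = 0, so Q is unchanged — no shift.

no shift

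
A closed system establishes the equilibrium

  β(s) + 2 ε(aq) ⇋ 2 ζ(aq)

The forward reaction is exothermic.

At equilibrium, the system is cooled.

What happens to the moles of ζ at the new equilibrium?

increases

The forward reaction is exothermic. Lowering T favours the exothermic direction — shift to the right.
The net shift is to the right. ζ is a product, so its amount increases.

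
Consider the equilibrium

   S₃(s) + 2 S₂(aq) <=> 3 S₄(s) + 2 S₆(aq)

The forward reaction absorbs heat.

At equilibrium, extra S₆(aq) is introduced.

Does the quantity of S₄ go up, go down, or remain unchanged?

Adding S₆ (aq), a product, drives the reaction to the left.
The net shift is to the left. S₄ is a product, so its amount decreases.

decreases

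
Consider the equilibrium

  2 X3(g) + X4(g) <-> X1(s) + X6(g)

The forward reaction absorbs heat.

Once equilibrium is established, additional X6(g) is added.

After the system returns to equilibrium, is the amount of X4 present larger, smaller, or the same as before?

Adding X6 (g), a product, drives the reaction to the left.
The net shift is to the left. X4 is a reactant, so its amount increases.

increases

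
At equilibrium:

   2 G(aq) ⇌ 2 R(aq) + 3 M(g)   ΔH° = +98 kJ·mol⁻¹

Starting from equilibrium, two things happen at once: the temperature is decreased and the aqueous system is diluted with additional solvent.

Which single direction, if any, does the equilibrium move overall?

The forward reaction is endothermic. Lowering T favours the exothermic direction — shift to the left.
Dilution scales every aqueous concentration by the same factor. Δn_aq = 2 − 2 = 0, so Q is unchanged — no shift.
Only the nonzero effect(s) matter; the net shift is to the left.

left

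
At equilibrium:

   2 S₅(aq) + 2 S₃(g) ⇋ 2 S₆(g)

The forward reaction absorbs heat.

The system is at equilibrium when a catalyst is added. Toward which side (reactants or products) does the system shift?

A catalyst speeds both forward and reverse rates equally; it changes neither Q nor K — no shift from this change.

no shift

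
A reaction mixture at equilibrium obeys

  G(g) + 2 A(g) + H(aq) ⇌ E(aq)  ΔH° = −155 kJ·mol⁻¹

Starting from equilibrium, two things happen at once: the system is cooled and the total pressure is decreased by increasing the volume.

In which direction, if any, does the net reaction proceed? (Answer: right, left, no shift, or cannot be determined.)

The forward reaction is exothermic. Lowering T favours the exothermic direction — shift to the right.
Gas moles: reactants 3, products 0 (Δn_gas = -3). Expansion shifts the system toward the side with more moles of gas — to the left.
The individual effects push in opposite directions; without quantitative information the net direction cannot be determined.

cannot be determined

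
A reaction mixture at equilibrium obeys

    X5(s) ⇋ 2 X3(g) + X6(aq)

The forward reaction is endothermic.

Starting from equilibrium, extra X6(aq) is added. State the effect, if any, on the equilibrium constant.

unchanged

The equilibrium constant depends only on temperature. This perturbation may move the position of equilibrium, but since T is unchanged, K itself is unchanged.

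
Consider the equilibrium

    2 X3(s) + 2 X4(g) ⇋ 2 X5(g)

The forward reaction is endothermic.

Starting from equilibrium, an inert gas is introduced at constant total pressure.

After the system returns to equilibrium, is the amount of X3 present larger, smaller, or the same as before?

Adding inert gas at constant total pressure expands the volume, scaling every reacting partial pressure by the same factor. Δn_gas = 2 − 2 = 0, so Q is unchanged — no shift.
No net shift occurs, so the amount of X3 is unchanged.

unchanged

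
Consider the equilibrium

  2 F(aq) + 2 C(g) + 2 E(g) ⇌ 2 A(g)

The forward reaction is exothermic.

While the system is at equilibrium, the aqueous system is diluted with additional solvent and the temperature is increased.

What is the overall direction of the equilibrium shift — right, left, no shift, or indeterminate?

left

Dilution lowers every aqueous concentration by the same factor. Δn_aq = 0 − 2 = -2, so the system shifts toward the side with more dissolved moles — to the left.
The forward reaction is exothermic. Raising T favours the endothermic direction — shift to the left.
All effects act in the same direction — net shift to the left.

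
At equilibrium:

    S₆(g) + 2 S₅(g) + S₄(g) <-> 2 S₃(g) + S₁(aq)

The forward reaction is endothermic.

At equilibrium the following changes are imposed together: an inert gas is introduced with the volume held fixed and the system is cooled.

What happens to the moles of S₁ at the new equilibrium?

decreases

At constant volume, adding an inert gas leaves every reacting species' partial pressure unchanged, so Q is unchanged — no shift from this change.
The forward reaction is endothermic. Lowering T favours the exothermic direction — shift to the left.
The net shift is to the left. S₁ is a product, so its amount decreases.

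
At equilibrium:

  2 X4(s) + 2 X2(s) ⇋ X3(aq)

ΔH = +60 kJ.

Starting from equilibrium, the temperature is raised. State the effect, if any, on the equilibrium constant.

K depends on temperature via the van 't Hoff relation. The forward reaction is endothermic, so raising T increases K.

increases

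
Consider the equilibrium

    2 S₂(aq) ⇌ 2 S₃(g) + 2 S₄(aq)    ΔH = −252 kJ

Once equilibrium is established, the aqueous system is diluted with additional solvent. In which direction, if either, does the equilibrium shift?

Dilution scales every aqueous concentration by the same factor. Δn_aq = 2 − 2 = 0, so Q is unchanged — no shift.

no shift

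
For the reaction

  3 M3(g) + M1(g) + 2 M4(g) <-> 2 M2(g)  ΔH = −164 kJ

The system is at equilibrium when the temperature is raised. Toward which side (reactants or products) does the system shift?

The forward reaction is exothermic. Raising T favours the endothermic direction — shift to the left.

left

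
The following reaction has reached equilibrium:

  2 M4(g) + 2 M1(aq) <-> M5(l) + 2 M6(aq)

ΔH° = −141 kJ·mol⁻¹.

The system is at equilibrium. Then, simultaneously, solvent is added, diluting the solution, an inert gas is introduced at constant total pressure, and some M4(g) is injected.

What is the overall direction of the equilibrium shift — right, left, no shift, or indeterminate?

Dilution scales every aqueous concentration by the same factor. Δn_aq = 2 − 2 = 0, so Q is unchanged — no shift.
Adding inert gas at constant total pressure expands the volume and lowers every reacting partial pressure. With Δn_gas = 0 − 2 = -2, Q moves away from K toward the side with fewer gas moles, so the system shifts toward the side with more gas moles — to the left.
Adding M4 (g), a reactant, drives the reaction to the right.
The individual effects push in opposite directions; without quantitative information the net direction cannot be determined.

cannot be determined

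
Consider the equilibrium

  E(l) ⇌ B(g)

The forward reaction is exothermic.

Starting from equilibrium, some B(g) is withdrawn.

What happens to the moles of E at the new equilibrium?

decreases

Removing B (g), a product, drives the reaction to the right.
The net shift is to the right. E is a reactant, so its amount decreases.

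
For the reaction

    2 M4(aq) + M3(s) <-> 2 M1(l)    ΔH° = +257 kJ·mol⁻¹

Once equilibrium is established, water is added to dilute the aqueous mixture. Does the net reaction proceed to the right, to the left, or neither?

Dilution lowers every aqueous concentration by the same factor. Δn_aq = 0 − 2 = -2, so the system shifts toward the side with more dissolved moles — to the left.

left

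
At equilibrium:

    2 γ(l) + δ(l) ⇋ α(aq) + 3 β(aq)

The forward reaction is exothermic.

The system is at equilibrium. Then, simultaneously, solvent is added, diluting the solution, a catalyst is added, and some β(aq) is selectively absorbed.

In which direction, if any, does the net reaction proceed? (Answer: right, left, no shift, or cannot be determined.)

right

Dilution lowers every aqueous concentration by the same factor. Δn_aq = 4 − 0 = +4, so the system shifts toward the side with more dissolved moles — to the right.
A catalyst speeds both forward and reverse rates equally; it changes neither Q nor K — no shift from this change.
Removing β (aq), a product, drives the reaction to the right.
Only the nonzero effect(s) matter; the net shift is to the right.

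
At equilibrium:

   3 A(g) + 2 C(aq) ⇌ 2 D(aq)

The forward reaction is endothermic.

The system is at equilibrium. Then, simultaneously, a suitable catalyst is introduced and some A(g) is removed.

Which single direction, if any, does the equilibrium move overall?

A catalyst speeds both forward and reverse rates equally; it changes neither Q nor K — no shift from this change.
Removing A (g), a reactant, drives the reaction to the left.
Only the nonzero effect(s) matter; the net shift is to the left.

left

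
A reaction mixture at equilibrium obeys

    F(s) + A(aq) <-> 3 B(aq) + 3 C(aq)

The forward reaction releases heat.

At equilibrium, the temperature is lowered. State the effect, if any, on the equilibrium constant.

K depends on temperature via the van 't Hoff relation. The forward reaction is exothermic, so lowering T increases K.

increases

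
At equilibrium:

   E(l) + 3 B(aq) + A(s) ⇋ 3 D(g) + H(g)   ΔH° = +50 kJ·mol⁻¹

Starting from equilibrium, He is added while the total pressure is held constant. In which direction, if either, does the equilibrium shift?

Adding inert gas at constant total pressure expands the volume and lowers every reacting partial pressure. With Δn_gas = 4 − 0 = +4, Q moves away from K toward the side with fewer gas moles, so the system shifts toward the side with more gas moles — to the right.

right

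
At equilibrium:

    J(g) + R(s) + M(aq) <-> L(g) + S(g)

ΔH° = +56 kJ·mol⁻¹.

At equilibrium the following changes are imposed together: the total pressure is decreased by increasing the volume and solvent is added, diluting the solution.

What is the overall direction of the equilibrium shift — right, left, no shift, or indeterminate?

Gas moles: reactants 1, products 2 (Δn_gas = +1). Expansion shifts the system toward the side with more moles of gas — to the right.
Dilution lowers every aqueous concentration by the same factor. Δn_aq = 0 − 1 = -1, so the system shifts toward the side with more dissolved moles — to the left.
The individual effects push in opposite directions; without quantitative information the net direction cannot be determined.

cannot be determined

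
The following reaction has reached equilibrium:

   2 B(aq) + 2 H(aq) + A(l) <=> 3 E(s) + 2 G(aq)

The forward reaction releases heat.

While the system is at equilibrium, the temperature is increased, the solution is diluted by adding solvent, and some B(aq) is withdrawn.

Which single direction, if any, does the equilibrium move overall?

The forward reaction is exothermic. Raising T favours the endothermic direction — shift to the left.
Dilution lowers every aqueous concentration by the same factor. Δn_aq = 2 − 4 = -2, so the system shifts toward the side with more dissolved moles — to the left.
Removing B (aq), a reactant, drives the reaction to the left.
All effects act in the same direction — net shift to the left.

left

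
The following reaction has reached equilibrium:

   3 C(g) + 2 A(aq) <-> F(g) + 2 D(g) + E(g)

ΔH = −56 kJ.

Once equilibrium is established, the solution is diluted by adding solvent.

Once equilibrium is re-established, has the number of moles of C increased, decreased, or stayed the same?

Dilution lowers every aqueous concentration by the same factor. Δn_aq = 0 − 2 = -2, so the system shifts toward the side with more dissolved moles — to the left.
The net shift is to the left. C is a reactant, so its amount increases.

increases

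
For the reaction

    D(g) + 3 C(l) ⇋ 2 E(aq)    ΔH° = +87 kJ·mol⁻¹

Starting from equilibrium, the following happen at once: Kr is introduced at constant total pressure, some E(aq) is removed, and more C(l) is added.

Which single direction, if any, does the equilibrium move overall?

Adding inert gas at constant total pressure expands the volume and lowers every reacting partial pressure. With Δn_gas = 0 − 1 = -1, Q moves away from K toward the side with fewer gas moles, so the system shifts toward the side with more gas moles — to the left.
Removing E (aq), a product, drives the reaction to the right.
C is a pure liquid; its activity is 1 regardless of amount, so Q is unaffected — no shift from this change.
The individual effects push in opposite directions; without quantitative information the net direction cannot be determined.

cannot be determined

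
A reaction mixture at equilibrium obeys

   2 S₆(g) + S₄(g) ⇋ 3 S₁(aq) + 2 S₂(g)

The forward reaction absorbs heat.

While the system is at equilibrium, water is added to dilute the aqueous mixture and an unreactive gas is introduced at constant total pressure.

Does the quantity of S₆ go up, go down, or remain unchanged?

cannot be determined

Dilution lowers every aqueous concentration by the same factor. Δn_aq = 3 − 0 = +3, so the system shifts toward the side with more dissolved moles — to the right.
Adding inert gas at constant total pressure expands the volume and lowers every reacting partial pressure. With Δn_gas = 2 − 3 = -1, Q moves away from K toward the side with fewer gas moles, so the system shifts toward the side with more gas moles — to the left.
The two effects oppose each other, so the net shift — and hence the change in S₆ — cannot be determined from the given information.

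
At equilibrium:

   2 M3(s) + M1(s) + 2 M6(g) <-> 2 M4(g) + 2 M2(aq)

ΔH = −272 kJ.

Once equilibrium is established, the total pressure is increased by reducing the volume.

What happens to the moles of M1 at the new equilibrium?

Gas moles: reactants 2, products 2. Δn_gas = 0, so a volume change leaves Q equal to K — no shift from this change.
No net shift occurs, so the amount of M1 is unchanged.

unchanged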